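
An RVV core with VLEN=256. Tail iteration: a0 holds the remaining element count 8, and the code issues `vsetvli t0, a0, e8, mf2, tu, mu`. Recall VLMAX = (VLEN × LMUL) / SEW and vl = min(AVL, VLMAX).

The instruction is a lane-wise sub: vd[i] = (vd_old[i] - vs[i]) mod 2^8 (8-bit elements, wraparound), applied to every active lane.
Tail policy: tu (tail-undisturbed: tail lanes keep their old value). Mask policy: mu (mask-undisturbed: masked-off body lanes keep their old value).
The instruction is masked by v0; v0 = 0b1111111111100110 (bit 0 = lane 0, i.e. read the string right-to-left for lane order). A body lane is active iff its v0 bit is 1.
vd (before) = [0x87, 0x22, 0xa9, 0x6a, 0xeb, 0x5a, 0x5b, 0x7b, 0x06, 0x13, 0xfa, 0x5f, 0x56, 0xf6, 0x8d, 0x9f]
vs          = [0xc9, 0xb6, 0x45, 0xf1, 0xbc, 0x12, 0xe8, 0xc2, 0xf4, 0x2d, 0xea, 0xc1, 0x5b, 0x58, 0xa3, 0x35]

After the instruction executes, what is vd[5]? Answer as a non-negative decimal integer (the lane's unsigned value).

lanes per group: 256·1/2/8 = 16
vl ← min(8, 16) = 8
vd[0] mask-off/keep -> 0x87
vd[1] sub(0x22,0xb6) -> 0x6c
vd[2] sub(0xa9,0x45) -> 0x64
vd[3] mask-off/keep -> 0x6a
vd[4] mask-off/keep -> 0xeb
vd[5] sub(0x5a,0x12) -> 0x48
vd[6] sub(0x5b,0xe8) -> 0x73
vd[7] sub(0x7b,0xc2) -> 0xb9
vd[8] tail/keep -> 0x06
vd[9] tail/keep -> 0x13
vd[10] tail/keep -> 0xfa
vd[11] tail/keep -> 0x5f
vd[12] tail/keep -> 0x56
vd[13] tail/keep -> 0xf6
vd[14] tail/keep -> 0x8d
vd[15] tail/keep -> 0x9f

vd[5] = 72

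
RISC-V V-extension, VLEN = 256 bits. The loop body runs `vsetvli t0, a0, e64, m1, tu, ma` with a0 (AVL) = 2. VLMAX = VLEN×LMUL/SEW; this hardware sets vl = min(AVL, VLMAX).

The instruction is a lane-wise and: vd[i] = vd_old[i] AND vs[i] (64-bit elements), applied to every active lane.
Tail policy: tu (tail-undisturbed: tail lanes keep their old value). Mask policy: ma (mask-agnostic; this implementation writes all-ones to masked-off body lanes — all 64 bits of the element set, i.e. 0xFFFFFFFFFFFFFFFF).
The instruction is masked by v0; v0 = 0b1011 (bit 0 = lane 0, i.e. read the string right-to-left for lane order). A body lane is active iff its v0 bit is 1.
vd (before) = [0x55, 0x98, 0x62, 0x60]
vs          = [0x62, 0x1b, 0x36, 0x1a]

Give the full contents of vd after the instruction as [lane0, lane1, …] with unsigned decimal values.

vd = [64, 24, 98, 96]

lanes per group: 256·1/64 = 4
vl = min(AVL, VLMAX) = min(2, 4) = 2
[0] and(0x55,0x62) = 0x40
[1] and(0x98,0x1b) = 0x18
[2] tail/keep = 0x62
[3] tail/keep = 0x60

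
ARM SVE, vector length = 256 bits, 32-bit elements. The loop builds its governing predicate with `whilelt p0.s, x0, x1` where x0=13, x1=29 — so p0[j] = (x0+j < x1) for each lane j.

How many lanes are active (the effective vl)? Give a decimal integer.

256-bit reg / 32-bit elem → 8 lanes
p0[j] = (13+j < 29); true for j=0..7 → 8 lanes set

vl = 8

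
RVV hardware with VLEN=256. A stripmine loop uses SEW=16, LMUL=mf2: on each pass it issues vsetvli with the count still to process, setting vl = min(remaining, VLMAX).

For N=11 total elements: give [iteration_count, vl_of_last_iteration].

VLMAX = (256 × 1/2) / 16 = 8 lanes
N=11: ⌈11/8⌉ = 2 iters; last vl = 11 − 1×8 = 3

[iterations, last_vl] = [2, 3]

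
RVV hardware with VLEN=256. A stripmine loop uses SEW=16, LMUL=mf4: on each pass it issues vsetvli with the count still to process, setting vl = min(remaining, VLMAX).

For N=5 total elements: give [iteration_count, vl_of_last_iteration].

[iterations, last_vl] = [2, 1]

lanes per group: 256·1/4/16 = 4
5 elements at 4/iter → 2 passes, remainder 1 on the last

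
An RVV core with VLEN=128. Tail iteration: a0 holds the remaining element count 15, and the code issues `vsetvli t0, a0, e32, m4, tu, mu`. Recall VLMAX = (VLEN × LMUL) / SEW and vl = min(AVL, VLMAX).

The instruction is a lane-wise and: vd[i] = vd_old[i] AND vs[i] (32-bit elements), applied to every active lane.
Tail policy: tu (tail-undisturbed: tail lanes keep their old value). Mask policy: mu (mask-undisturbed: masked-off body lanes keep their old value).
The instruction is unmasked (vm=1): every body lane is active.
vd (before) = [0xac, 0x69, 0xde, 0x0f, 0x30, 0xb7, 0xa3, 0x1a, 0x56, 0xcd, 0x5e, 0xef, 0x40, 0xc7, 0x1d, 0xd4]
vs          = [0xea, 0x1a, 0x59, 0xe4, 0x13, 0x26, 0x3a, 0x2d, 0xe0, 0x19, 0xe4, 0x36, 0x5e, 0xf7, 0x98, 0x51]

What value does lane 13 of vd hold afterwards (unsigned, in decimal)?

vd[13] = 199

VLMAX = (128 × 4) / 32 = 16 lanes
AVL=15 ≤ VLMAX=16, so vl = 15
vd[0] and(0xac,0xea) -> 0xa8
vd[1] and(0x69,0x1a) -> 0x08
vd[2] and(0xde,0x59) -> 0x58
vd[3] and(0x0f,0xe4) -> 0x04
vd[4] and(0x30,0x13) -> 0x10
vd[5] and(0xb7,0x26) -> 0x26
vd[6] and(0xa3,0x3a) -> 0x22
vd[7] and(0x1a,0x2d) -> 0x08
vd[8] and(0x56,0xe0) -> 0x40
vd[9] and(0xcd,0x19) -> 0x09
vd[10] and(0x5e,0xe4) -> 0x44
vd[11] and(0xef,0x36) -> 0x26
vd[12] and(0x40,0x5e) -> 0x40
vd[13] and(0xc7,0xf7) -> 0xc7
vd[14] and(0x1d,0x98) -> 0x18
vd[15] tail/keep -> 0xd4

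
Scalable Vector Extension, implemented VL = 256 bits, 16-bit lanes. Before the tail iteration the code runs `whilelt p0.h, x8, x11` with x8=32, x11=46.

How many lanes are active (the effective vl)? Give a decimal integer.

register lanes = 256/16 = 16
whilelt: lane j active iff 32+j < 46 → j < 14 → 14 active

vl = 14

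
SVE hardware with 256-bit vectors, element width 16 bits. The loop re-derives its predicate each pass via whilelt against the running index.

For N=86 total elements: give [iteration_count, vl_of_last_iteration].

[iterations, last_vl] = [6, 6]

256-bit reg / 16-bit elem → 16 lanes
iterations = ceil(86/16) = 6; final-pass vl = 6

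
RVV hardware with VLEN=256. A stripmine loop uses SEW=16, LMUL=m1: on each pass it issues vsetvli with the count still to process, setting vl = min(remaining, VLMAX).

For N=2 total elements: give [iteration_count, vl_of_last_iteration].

[iterations, last_vl] = [1, 2]

lanes per group: 256·1/16 = 16
iterations = ceil(2/16) = 1; final-pass vl = 2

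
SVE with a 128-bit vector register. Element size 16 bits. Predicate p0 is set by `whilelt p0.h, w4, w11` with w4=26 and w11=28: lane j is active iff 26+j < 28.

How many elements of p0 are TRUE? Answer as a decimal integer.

128-bit reg / 16-bit elem → 8 lanes
p0[j] = (26+j < 28); true for j=0..1 → 2 lanes set

vl = 2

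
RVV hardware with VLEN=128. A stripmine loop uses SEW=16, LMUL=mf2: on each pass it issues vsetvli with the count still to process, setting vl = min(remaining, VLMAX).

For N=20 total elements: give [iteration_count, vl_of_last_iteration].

VLMAX = (128 × 1/2) / 16 = 4 lanes
20 elements at 4/iter → 5 passes, remainder 4 on the last

[iterations, last_vl] = [5, 4]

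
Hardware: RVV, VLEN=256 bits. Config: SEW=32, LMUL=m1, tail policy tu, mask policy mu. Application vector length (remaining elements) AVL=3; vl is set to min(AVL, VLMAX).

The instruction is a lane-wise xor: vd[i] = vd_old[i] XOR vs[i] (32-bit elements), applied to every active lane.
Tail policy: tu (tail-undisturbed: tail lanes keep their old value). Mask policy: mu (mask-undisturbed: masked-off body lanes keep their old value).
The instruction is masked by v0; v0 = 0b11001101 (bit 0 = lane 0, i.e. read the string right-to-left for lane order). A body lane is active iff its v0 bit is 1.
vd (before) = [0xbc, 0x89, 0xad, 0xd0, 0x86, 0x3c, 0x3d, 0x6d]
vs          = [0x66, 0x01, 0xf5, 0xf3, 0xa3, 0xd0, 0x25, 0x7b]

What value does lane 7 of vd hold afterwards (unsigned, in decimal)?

VLMAX = (256 × 1) / 32 = 8 lanes
AVL=3 ≤ VLMAX=8, so vl = 3
lane  0: xor(0xbc,0x66) ⇒ 0xda
lane  1: mask-off/keep ⇒ 0x89
lane  2: xor(0xad,0xf5) ⇒ 0x58
lane  3: tail/keep ⇒ 0xd0
lane  4: tail/keep ⇒ 0x86
lane  5: tail/keep ⇒ 0x3c
lane  6: tail/keep ⇒ 0x3d
lane  7: tail/keep ⇒ 0x6d

vd[7] = 109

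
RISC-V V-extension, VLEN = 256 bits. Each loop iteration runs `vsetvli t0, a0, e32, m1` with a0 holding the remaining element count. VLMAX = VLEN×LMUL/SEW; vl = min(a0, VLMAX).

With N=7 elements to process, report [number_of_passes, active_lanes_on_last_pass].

lanes per group: 256·1/32 = 8
7 elements at 8/iter → 1 passes, remainder 7 on the last

[iterations, last_vl] = [1, 7]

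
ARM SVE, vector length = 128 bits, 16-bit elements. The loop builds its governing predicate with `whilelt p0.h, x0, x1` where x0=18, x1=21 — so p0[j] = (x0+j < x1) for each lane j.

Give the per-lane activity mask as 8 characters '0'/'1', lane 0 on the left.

lane count: 128 div 16 = 8
p0[j] = (18+j < 21); true for j=0..2 → 3 lanes set
bits (lane 0 leftmost): 11100000

predicate = 11100000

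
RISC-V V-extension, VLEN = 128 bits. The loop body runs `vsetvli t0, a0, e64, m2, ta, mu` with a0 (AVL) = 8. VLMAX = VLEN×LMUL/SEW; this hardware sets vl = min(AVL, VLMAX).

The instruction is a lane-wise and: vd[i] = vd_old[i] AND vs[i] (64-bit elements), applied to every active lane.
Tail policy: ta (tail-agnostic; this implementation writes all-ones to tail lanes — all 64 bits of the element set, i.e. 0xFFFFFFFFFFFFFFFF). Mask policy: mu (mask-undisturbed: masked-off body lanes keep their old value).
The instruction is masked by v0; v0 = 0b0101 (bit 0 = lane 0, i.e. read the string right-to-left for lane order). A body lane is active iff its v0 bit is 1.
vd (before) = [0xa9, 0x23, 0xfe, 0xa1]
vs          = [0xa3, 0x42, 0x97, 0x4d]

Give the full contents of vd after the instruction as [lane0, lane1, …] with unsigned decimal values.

vd = [161, 35, 150, 161]

VLMAX = VLEN×LMUL/SEW = 128×2/64 = 4
vl ← min(8, 4) = 4
vd[0] and(0xa9,0xa3) -> 0xa1
vd[1] mask-off/keep -> 0x23
vd[2] and(0xfe,0x97) -> 0x96
vd[3] mask-off/keep -> 0xa1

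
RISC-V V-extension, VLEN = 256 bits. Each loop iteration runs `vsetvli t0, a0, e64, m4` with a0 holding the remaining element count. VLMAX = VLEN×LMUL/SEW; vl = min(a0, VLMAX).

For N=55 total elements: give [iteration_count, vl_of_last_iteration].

lanes per group: 256·4/64 = 16
iterations = ceil(55/16) = 4; final-pass vl = 7

[iterations, last_vl] = [4, 7]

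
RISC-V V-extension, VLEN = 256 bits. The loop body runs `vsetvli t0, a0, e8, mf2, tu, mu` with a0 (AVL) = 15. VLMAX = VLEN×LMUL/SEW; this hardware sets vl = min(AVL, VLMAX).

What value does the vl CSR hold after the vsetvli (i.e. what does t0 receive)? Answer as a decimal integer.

vl = 15

VLMAX = VLEN×LMUL/SEW = 256×1/2/8 = 16
vl ← min(15, 16) = 15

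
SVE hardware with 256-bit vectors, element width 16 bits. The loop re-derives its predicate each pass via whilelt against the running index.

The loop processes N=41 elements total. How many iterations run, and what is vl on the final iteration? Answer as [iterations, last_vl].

256-bit reg / 16-bit elem → 16 lanes
N=41: ⌈41/16⌉ = 3 iters; last vl = 41 − 2×16 = 9

[iterations, last_vl] = [3, 9]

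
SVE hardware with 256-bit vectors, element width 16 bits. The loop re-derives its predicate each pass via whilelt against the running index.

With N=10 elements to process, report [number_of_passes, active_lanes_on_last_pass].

register lanes = 256/16 = 16
iterations = ceil(10/16) = 1; final-pass vl = 10

[iterations, last_vl] = [1, 10]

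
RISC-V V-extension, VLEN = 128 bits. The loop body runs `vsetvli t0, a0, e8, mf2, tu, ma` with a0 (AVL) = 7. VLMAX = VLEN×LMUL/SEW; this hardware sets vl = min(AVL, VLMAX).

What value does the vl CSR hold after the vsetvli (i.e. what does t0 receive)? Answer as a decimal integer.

vl = 7

lanes per group: 128·1/2/8 = 8
vl ← min(7, 8) = 7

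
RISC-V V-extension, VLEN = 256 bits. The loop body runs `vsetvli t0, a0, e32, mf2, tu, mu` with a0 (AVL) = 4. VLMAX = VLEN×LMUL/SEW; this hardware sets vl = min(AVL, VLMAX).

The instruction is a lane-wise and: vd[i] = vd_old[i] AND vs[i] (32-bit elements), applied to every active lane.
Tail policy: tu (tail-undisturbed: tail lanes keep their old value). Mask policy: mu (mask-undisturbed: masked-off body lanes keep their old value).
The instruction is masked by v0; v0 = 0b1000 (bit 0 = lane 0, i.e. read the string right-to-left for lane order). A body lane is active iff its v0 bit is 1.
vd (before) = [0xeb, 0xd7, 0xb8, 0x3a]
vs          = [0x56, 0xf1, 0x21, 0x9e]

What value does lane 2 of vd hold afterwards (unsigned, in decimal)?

vd[2] = 184

VLMAX = (256 × 1/2) / 32 = 4 lanes
vl = min(AVL, VLMAX) = min(4, 4) = 4
vd[0] mask-off/keep -> 0xeb
vd[1] mask-off/keep -> 0xd7
vd[2] mask-off/keep -> 0xb8
vd[3] and(0x3a,0x9e) -> 0x1a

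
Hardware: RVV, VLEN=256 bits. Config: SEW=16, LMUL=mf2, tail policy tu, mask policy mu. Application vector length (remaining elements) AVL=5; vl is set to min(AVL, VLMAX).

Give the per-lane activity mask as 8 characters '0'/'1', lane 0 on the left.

predicate = 11111000

lanes per group: 256·1/2/16 = 8
vl ← min(5, 8) = 5
bits (lane 0 leftmost): 11111000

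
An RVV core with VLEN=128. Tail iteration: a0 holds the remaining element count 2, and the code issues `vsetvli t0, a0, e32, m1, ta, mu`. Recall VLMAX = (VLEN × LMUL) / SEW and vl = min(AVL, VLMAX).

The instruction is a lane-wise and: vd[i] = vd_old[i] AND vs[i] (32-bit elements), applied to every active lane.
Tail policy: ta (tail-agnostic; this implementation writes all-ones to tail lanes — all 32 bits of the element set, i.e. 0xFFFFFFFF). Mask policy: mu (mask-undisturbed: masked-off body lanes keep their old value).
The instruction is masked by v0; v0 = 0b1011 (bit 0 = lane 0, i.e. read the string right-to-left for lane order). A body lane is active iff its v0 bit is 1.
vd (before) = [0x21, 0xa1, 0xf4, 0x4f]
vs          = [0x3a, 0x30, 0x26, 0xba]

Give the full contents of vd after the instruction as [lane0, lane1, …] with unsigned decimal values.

vd = [32, 32, 4294967295, 4294967295]

VLMAX = VLEN×LMUL/SEW = 128×1/32 = 4
AVL=2 ≤ VLMAX=4, so vl = 2
vd[0] and(0x21,0x3a) -> 0x20
vd[1] and(0xa1,0x30) -> 0x20
vd[2] tail/ones -> 0xffffffff
vd[3] tail/ones -> 0xffffffff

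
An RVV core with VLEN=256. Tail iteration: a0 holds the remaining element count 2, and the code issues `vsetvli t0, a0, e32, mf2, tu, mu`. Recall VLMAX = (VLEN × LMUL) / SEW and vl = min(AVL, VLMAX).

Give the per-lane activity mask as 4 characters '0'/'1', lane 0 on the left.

VLMAX = VLEN×LMUL/SEW = 256×1/2/32 = 4
vl = min(AVL, VLMAX) = min(2, 4) = 2
bits (lane 0 leftmost): 1100

predicate = 1100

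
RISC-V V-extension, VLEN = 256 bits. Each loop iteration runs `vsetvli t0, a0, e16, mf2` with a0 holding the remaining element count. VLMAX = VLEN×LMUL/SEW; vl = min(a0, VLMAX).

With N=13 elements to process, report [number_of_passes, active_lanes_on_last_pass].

VLMAX = VLEN×LMUL/SEW = 256×1/2/16 = 8
iterations = ceil(13/8) = 2; final-pass vl = 5

[iterations, last_vl] = [2, 5]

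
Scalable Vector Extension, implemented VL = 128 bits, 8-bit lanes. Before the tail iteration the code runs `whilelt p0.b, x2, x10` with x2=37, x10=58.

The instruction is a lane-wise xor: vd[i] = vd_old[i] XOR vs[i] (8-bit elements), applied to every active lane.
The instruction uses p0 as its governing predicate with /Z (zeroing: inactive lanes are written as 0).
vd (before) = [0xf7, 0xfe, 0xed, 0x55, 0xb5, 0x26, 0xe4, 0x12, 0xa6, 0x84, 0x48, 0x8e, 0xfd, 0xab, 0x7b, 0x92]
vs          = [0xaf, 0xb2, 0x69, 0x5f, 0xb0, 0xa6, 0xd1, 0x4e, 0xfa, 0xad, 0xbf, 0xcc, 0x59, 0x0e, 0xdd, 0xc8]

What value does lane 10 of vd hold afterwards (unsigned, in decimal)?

128-bit reg / 8-bit elem → 16 lanes
active while 37+j < 58, i.e. j ∈ [0,21) capped at 16 ⇒ 16
  i=0: xor(0xf7,0xaf) → 88
  i=1: xor(0xfe,0xb2) → 76
  i=2: xor(0xed,0x69) → 132
  i=3: xor(0x55,0x5f) → 10
  i=4: xor(0xb5,0xb0) → 5
  i=5: xor(0x26,0xa6) → 128
  i=6: xor(0xe4,0xd1) → 53
  i=7: xor(0x12,0x4e) → 92
  i=8: xor(0xa6,0xfa) → 92
  i=9: xor(0x84,0xad) → 41
  i=10: xor(0x48,0xbf) → 247
  i=11: xor(0x8e,0xcc) → 66
  i=12: xor(0xfd,0x59) → 164
  i=13: xor(0xab,0x0e) → 165
  i=14: xor(0x7b,0xdd) → 166
  i=15: xor(0x92,0xc8) → 90

vd[10] = 247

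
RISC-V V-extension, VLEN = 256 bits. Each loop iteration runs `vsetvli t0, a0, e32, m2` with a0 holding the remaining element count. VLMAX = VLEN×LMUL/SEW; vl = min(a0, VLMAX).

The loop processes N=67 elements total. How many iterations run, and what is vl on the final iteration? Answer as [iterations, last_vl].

VLMAX = VLEN×LMUL/SEW = 256×2/32 = 16
67 elements at 16/iter → 5 passes, remainder 3 on the last

[iterations, last_vl] = [5, 3]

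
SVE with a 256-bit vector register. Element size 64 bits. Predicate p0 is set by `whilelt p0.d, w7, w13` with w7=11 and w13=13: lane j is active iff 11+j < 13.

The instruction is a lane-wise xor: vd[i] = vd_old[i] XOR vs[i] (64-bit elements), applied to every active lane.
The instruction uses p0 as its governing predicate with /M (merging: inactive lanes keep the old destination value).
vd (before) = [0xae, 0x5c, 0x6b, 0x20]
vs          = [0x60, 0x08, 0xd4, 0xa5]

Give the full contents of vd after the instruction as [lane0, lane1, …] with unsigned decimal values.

register lanes = 256/64 = 4
active while 11+j < 13, i.e. j ∈ [0,2) capped at 4 ⇒ 2
lane  0: xor(0xae,0x60) ⇒ 0xce
lane  1: xor(0x5c,0x08) ⇒ 0x54
lane  2: tail/keep ⇒ 0x6b
lane  3: tail/keep ⇒ 0x20

vd = [206, 84, 107, 32]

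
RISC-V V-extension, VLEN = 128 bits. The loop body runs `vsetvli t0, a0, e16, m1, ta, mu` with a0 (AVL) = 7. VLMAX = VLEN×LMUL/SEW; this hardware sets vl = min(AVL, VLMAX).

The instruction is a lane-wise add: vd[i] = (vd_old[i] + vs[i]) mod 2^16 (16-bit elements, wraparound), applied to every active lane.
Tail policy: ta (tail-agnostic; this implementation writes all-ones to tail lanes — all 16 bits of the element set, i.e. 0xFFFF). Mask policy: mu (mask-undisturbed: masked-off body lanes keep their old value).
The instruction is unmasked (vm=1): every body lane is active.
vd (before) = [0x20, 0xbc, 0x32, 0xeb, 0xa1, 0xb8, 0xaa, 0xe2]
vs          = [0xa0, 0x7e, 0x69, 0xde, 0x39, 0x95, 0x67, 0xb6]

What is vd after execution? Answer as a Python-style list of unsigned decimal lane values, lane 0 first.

vd = [192, 314, 155, 457, 218, 333, 273, 65535]

lanes per group: 128·1/16 = 8
vl ← min(7, 8) = 7
  i=0: add(0x20,0xa0) → 192
  i=1: add(0xbc,0x7e) → 314
  i=2: add(0x32,0x69) → 155
  i=3: add(0xeb,0xde) → 457
  i=4: add(0xa1,0x39) → 218
  i=5: add(0xb8,0x95) → 333
  i=6: add(0xaa,0x67) → 273
  i=7: tail/ones → 65535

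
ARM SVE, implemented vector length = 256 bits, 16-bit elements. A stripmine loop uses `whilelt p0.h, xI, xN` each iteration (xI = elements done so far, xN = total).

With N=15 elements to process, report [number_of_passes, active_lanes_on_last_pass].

256-bit reg / 16-bit elem → 16 lanes
N=15: ⌈15/16⌉ = 1 iters; last vl = 15 − 0×16 = 15

[iterations, last_vl] = [1, 15]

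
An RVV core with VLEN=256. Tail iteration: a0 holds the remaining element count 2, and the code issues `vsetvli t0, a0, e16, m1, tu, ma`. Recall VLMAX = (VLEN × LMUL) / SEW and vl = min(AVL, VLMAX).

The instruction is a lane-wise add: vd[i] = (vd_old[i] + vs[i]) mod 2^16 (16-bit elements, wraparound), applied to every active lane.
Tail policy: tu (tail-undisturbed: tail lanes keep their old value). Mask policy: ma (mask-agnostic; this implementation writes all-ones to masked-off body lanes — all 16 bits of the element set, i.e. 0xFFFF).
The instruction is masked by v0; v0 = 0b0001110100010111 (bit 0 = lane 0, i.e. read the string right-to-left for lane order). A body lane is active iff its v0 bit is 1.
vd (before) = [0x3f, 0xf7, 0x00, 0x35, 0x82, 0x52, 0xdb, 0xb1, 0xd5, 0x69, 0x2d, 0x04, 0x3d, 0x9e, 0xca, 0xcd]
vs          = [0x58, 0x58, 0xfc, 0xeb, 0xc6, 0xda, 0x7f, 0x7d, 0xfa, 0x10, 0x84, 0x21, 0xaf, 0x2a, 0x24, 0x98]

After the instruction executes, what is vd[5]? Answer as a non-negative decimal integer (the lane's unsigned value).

vd[5] = 82

VLMAX = VLEN×LMUL/SEW = 256×1/16 = 16
vl ← min(2, 16) = 2
  i=0: add(0x3f,0x58) → 151
  i=1: add(0xf7,0x58) → 335
  i=2: tail/keep → 0
  i=3: tail/keep → 53
  i=4: tail/keep → 130
  i=5: tail/keep → 82
  i=6: tail/keep → 219
  i=7: tail/keep → 177
  i=8: tail/keep → 213
  i=9: tail/keep → 105
  i=10: tail/keep → 45
  i=11: tail/keep → 4
  i=12: tail/keep → 61
  i=13: tail/keep → 158
  i=14: tail/keep → 202
  i=15: tail/keep → 205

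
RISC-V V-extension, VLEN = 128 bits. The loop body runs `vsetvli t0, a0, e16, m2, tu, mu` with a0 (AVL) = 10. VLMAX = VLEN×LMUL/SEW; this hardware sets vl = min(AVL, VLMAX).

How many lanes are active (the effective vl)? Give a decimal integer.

vl = 10

VLMAX = VLEN×LMUL/SEW = 128×2/16 = 16
vl = min(AVL, VLMAX) = min(10, 16) = 10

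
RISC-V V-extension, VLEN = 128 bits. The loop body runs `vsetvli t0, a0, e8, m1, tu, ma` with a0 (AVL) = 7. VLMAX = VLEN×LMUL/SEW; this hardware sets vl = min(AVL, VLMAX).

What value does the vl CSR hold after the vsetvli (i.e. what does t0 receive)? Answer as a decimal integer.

VLMAX = (128 × 1) / 8 = 16 lanes
vl ← min(7, 16) = 7

vl = 7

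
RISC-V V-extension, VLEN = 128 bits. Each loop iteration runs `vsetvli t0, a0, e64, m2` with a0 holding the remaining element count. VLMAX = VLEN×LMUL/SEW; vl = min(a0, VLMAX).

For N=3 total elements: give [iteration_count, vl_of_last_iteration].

VLMAX = VLEN×LMUL/SEW = 128×2/64 = 4
N=3: ⌈3/4⌉ = 1 iters; last vl = 3 − 0×4 = 3

[iterations, last_vl] = [1, 3]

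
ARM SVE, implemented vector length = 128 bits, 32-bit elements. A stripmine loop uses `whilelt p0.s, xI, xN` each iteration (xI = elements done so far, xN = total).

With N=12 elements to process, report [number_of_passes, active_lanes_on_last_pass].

[iterations, last_vl] = [3, 4]

128-bit reg / 32-bit elem → 4 lanes
N=12: ⌈12/4⌉ = 3 iters; last vl = 12 − 2×4 = 4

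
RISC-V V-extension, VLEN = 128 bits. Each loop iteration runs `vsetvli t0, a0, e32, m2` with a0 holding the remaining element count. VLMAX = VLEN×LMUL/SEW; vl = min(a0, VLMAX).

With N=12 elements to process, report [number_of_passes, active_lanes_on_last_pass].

[iterations, last_vl] = [2, 4]

VLMAX = (128 × 2) / 32 = 8 lanes
12 elements at 8/iter → 2 passes, remainder 4 on the last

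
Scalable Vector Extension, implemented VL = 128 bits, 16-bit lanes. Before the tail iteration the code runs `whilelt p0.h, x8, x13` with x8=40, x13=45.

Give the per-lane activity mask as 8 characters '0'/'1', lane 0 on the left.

predicate = 11111000

lane count: 128 div 16 = 8
active while 40+j < 45, i.e. j ∈ [0,5) capped at 8 ⇒ 5
bits (lane 0 leftmost): 11111000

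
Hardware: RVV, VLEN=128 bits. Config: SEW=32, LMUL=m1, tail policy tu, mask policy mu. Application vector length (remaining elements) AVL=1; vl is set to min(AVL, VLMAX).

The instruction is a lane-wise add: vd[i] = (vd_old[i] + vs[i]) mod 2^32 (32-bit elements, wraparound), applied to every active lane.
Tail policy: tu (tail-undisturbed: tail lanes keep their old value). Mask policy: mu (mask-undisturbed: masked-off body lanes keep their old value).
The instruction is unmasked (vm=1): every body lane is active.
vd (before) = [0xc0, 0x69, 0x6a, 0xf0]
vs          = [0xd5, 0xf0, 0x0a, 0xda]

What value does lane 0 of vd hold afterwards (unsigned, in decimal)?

vd[0] = 405

VLMAX = (128 × 1) / 32 = 4 lanes
AVL=1 ≤ VLMAX=4, so vl = 1
lane  0: add(0xc0,0xd5) ⇒ 0x195
lane  1: tail/keep ⇒ 0x69
lane  2: tail/keep ⇒ 0x6a
lane  3: tail/keep ⇒ 0xf0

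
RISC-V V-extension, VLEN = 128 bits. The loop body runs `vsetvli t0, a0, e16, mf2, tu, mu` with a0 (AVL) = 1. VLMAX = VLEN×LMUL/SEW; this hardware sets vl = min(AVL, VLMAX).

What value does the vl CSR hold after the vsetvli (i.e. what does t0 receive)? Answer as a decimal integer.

vl = 1

lanes per group: 128·1/2/16 = 4
vl ← min(1, 4) = 1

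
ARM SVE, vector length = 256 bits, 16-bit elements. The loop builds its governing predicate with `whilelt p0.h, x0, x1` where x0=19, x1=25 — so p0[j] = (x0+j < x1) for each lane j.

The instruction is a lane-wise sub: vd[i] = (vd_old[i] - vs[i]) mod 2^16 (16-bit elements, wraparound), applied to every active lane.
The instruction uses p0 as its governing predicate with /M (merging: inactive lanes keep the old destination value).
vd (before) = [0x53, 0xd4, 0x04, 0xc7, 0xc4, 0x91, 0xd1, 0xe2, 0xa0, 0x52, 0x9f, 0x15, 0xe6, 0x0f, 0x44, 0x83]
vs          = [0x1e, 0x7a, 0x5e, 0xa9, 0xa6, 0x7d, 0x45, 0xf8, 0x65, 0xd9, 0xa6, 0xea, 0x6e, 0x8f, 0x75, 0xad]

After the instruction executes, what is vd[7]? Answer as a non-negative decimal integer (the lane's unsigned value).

register lanes = 256/16 = 16
active while 19+j < 25, i.e. j ∈ [0,6) capped at 16 ⇒ 6
lane  0: sub(0x53,0x1e) ⇒ 0x35
lane  1: sub(0xd4,0x7a) ⇒ 0x5a
lane  2: sub(0x04,0x5e) ⇒ 0xffa6
lane  3: sub(0xc7,0xa9) ⇒ 0x1e
lane  4: sub(0xc4,0xa6) ⇒ 0x1e
lane  5: sub(0x91,0x7d) ⇒ 0x14
lane  6: tail/keep ⇒ 0xd1
lane  7: tail/keep ⇒ 0xe2
lane  8: tail/keep ⇒ 0xa0
lane  9: tail/keep ⇒ 0x52
lane 10: tail/keep ⇒ 0x9f
lane 11: tail/keep ⇒ 0x15
lane 12: tail/keep ⇒ 0xe6
lane 13: tail/keep ⇒ 0x0f
lane 14: tail/keep ⇒ 0x44
lane 15: tail/keep ⇒ 0x83

vd[7] = 226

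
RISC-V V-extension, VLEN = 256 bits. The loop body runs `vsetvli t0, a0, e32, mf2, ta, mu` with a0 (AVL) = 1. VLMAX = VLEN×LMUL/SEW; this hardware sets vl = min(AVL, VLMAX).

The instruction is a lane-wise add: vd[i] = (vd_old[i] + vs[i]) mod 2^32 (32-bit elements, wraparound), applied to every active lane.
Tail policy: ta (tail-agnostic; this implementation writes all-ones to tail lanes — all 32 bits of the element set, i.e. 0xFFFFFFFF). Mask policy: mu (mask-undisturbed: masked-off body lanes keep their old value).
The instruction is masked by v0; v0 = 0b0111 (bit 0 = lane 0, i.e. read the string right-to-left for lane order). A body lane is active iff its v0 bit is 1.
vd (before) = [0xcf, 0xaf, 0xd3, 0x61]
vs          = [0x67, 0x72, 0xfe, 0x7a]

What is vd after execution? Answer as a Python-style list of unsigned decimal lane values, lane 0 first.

VLMAX = (256 × 1/2) / 32 = 4 lanes
AVL=1 ≤ VLMAX=4, so vl = 1
lane  0: add(0xcf,0x67) ⇒ 0x136
lane  1: tail/ones ⇒ 0xffffffff
lane  2: tail/ones ⇒ 0xffffffff
lane  3: tail/ones ⇒ 0xffffffff

vd = [310, 4294967295, 4294967295, 4294967295]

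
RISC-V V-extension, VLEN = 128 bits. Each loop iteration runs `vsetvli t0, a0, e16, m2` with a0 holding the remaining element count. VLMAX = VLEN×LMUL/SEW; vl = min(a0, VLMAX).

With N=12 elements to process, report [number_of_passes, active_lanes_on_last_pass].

[iterations, last_vl] = [1, 12]

VLMAX = (128 × 2) / 16 = 16 lanes
N=12: ⌈12/16⌉ = 1 iters; last vl = 12 − 0×16 = 12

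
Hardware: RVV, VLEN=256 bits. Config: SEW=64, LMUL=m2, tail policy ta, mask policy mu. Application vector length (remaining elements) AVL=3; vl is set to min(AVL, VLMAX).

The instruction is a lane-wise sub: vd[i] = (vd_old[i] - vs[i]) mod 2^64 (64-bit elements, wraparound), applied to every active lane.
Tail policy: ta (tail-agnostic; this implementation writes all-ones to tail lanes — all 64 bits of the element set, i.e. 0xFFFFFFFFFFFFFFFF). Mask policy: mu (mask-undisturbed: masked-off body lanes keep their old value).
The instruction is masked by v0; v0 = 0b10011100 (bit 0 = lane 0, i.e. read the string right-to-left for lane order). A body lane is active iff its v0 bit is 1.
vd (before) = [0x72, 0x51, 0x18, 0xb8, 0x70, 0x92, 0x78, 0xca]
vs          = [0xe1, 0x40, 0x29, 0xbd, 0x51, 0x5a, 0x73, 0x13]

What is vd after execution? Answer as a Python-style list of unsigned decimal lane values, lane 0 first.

vd = [114, 81, 18446744073709551599, 18446744073709551615, 18446744073709551615, 18446744073709551615, 18446744073709551615, 18446744073709551615]

VLMAX = (256 × 2) / 64 = 8 lanes
vl = min(AVL, VLMAX) = min(3, 8) = 3
[0] mask-off/keep = 0x72
[1] mask-off/keep = 0x51
[2] sub(0x18,0x29) = 0xffffffffffffffef
[3] tail/ones = 0xffffffffffffffff
[4] tail/ones = 0xffffffffffffffff
[5] tail/ones = 0xffffffffffffffff
[6] tail/ones = 0xffffffffffffffff
[7] tail/ones = 0xffffffffffffffff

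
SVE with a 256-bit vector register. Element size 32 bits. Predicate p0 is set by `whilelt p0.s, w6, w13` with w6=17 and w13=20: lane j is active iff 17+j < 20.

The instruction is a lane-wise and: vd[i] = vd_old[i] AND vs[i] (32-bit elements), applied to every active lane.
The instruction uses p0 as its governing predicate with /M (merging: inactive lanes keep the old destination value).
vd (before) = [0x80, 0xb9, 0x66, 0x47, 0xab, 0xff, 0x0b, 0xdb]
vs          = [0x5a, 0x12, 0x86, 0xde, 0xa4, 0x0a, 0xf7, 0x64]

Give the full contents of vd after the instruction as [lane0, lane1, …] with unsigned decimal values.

256-bit reg / 32-bit elem → 8 lanes
whilelt: lane j active iff 17+j < 20 → j < 3 → 3 active
[0] and(0x80,0x5a) = 0x00
[1] and(0xb9,0x12) = 0x10
[2] and(0x66,0x86) = 0x06
[3] tail/keep = 0x47
[4] tail/keep = 0xab
[5] tail/keep = 0xff
[6] tail/keep = 0x0b
[7] tail/keep = 0xdb

vd = [0, 16, 6, 71, 171, 255, 11, 219]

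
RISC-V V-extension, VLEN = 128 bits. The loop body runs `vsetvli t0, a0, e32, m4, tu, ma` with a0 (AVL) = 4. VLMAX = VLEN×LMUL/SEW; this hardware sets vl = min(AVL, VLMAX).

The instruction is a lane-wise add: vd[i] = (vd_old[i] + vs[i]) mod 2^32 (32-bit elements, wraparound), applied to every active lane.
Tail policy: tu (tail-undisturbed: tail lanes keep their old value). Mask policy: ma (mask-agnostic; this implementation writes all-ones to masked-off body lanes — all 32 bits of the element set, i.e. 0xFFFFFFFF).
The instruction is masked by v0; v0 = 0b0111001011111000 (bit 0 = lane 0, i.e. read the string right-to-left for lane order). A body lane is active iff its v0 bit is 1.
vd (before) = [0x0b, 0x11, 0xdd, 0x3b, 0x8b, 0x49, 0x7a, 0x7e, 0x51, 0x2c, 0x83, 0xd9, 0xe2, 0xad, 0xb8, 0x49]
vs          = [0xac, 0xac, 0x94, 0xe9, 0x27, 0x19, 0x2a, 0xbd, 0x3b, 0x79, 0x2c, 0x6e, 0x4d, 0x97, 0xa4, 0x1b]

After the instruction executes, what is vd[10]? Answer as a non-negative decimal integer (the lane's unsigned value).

vd[10] = 131

VLMAX = (128 × 4) / 32 = 16 lanes
vl = min(AVL, VLMAX) = min(4, 16) = 4
vd[0] mask-off/ones -> 0xffffffff
vd[1] mask-off/ones -> 0xffffffff
vd[2] mask-off/ones -> 0xffffffff
vd[3] add(0x3b,0xe9) -> 0x124
vd[4] tail/keep -> 0x8b
vd[5] tail/keep -> 0x49
vd[6] tail/keep -> 0x7a
vd[7] tail/keep -> 0x7e
vd[8] tail/keep -> 0x51
vd[9] tail/keep -> 0x2c
vd[10] tail/keep -> 0x83
vd[11] tail/keep -> 0xd9
vd[12] tail/keep -> 0xe2
vd[13] tail/keep -> 0xad
vd[14] tail/keep -> 0xb8
vd[15] tail/keep -> 0x49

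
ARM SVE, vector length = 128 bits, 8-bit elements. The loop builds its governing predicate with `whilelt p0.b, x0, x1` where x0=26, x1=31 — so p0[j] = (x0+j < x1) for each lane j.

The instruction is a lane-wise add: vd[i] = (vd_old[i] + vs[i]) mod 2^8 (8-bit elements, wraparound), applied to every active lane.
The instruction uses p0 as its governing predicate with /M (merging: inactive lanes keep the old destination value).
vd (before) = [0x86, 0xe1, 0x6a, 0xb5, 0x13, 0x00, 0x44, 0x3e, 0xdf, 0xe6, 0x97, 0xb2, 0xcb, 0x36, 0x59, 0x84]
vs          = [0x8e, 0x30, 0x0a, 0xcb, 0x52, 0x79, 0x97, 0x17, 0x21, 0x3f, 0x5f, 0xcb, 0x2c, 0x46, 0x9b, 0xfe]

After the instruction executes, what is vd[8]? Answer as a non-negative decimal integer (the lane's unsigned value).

vd[8] = 223

lane count: 128 div 8 = 16
active while 26+j < 31, i.e. j ∈ [0,5) capped at 16 ⇒ 5
vd[0] add(0x86,0x8e) -> 0x14
vd[1] add(0xe1,0x30) -> 0x11
vd[2] add(0x6a,0x0a) -> 0x74
vd[3] add(0xb5,0xcb) -> 0x80
vd[4] add(0x13,0x52) -> 0x65
vd[5] tail/keep -> 0x00
vd[6] tail/keep -> 0x44
vd[7] tail/keep -> 0x3e
vd[8] tail/keep -> 0xdf
vd[9] tail/keep -> 0xe6
vd[10] tail/keep -> 0x97
vd[11] tail/keep -> 0xb2
vd[12] tail/keep -> 0xcb
vd[13] tail/keep -> 0x36
vd[14] tail/keep -> 0x59
vd[15] tail/keep -> 0x84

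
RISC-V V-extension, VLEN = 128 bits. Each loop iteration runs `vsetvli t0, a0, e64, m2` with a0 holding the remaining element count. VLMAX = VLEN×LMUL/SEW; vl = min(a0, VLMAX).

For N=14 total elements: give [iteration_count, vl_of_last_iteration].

[iterations, last_vl] = [4, 2]

VLMAX = VLEN×LMUL/SEW = 128×2/64 = 4
N=14: ⌈14/4⌉ = 4 iters; last vl = 14 − 3×4 = 2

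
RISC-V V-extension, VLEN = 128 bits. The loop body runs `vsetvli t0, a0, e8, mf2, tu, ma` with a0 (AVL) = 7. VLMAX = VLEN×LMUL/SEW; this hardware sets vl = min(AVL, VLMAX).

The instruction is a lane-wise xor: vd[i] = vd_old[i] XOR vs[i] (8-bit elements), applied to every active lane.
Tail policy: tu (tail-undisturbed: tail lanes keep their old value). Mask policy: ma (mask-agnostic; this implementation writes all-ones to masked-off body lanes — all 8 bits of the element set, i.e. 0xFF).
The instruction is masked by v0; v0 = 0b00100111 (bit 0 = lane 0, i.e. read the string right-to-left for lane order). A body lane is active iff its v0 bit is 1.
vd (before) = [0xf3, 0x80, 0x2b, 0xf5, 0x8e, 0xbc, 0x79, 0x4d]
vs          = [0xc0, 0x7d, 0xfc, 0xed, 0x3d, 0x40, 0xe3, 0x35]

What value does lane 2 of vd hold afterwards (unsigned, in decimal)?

vd[2] = 215

VLMAX = (128 × 1/2) / 8 = 8 lanes
AVL=7 ≤ VLMAX=8, so vl = 7
[0] xor(0xf3,0xc0) = 0x33
[1] xor(0x80,0x7d) = 0xfd
[2] xor(0x2b,0xfc) = 0xd7
[3] mask-off/ones = 0xff
[4] mask-off/ones = 0xff
[5] xor(0xbc,0x40) = 0xfc
[6] mask-off/ones = 0xff
[7] tail/keep = 0x4d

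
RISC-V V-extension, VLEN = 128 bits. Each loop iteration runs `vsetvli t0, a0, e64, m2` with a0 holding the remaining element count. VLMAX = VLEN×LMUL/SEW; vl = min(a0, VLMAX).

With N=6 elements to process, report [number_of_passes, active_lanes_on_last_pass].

lanes per group: 128·2/64 = 4
N=6: ⌈6/4⌉ = 2 iters; last vl = 6 − 1×4 = 2

[iterations, last_vl] = [2, 2]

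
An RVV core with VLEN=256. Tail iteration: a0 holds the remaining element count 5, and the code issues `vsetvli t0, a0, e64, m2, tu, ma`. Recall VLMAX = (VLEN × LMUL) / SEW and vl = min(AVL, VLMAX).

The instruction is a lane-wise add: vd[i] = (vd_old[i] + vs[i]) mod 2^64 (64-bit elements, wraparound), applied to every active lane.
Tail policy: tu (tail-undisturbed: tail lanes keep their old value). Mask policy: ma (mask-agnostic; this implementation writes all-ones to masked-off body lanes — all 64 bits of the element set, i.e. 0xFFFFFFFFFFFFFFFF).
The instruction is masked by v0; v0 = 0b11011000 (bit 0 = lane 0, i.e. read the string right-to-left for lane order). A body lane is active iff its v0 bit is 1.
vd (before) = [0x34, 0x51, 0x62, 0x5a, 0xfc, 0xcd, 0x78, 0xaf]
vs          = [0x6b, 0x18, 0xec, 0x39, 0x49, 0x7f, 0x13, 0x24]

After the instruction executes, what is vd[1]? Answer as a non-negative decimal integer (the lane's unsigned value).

VLMAX = (256 × 2) / 64 = 8 lanes
vl = min(AVL, VLMAX) = min(5, 8) = 5
  i=0: mask-off/ones → 18446744073709551615
  i=1: mask-off/ones → 18446744073709551615
  i=2: mask-off/ones → 18446744073709551615
  i=3: add(0x5a,0x39) → 147
  i=4: add(0xfc,0x49) → 325
  i=5: tail/keep → 205
  i=6: tail/keep → 120
  i=7: tail/keep → 175

vd[1] = 18446744073709551615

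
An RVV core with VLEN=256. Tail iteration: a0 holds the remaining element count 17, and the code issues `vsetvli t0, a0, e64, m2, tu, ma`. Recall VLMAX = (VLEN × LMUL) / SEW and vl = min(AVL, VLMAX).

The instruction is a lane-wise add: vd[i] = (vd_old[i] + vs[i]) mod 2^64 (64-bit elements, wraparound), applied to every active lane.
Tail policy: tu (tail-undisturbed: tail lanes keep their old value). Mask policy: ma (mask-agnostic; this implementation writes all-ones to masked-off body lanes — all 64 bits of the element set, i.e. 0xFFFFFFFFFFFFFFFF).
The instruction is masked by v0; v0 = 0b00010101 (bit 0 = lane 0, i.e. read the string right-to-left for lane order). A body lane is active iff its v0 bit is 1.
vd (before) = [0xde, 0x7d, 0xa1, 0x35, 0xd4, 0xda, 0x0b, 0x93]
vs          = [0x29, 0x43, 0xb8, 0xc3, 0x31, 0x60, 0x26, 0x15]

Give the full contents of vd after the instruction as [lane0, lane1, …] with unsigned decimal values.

VLMAX = VLEN×LMUL/SEW = 256×2/64 = 8
AVL=17 > VLMAX=8, so vl = 8
  i=0: add(0xde,0x29) → 263
  i=1: mask-off/ones → 18446744073709551615
  i=2: add(0xa1,0xb8) → 345
  i=3: mask-off/ones → 18446744073709551615
  i=4: add(0xd4,0x31) → 261
  i=5: mask-off/ones → 18446744073709551615
  i=6: mask-off/ones → 18446744073709551615
  i=7: mask-off/ones → 18446744073709551615

vd = [263, 18446744073709551615, 345, 18446744073709551615, 261, 18446744073709551615, 18446744073709551615, 18446744073709551615]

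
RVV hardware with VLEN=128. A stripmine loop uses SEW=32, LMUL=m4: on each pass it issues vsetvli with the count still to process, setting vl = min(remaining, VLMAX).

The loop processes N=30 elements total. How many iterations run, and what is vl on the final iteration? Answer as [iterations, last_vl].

VLMAX = VLEN×LMUL/SEW = 128×4/32 = 16
iterations = ceil(30/16) = 2; final-pass vl = 14

[iterations, last_vl] = [2, 14]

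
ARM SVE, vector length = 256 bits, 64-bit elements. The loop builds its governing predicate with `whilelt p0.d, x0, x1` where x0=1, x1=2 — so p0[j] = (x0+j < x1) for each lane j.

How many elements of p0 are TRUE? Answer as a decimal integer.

vl = 1

register lanes = 256/64 = 4
whilelt: lane j active iff 1+j < 2 → j < 1 → 1 active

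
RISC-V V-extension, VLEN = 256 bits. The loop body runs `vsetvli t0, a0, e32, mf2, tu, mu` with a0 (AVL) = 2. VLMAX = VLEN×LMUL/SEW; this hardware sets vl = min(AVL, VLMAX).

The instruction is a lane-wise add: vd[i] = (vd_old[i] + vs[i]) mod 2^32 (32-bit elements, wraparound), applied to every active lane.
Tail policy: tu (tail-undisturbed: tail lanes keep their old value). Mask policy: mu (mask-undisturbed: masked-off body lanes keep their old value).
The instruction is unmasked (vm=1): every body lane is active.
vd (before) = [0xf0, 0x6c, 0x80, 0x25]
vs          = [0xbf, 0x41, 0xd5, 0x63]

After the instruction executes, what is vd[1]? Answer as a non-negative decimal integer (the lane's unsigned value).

lanes per group: 256·1/2/32 = 4
vl ← min(2, 4) = 2
[0] add(0xf0,0xbf) = 0x1af
[1] add(0x6c,0x41) = 0xad
[2] tail/keep = 0x80
[3] tail/keep = 0x25

vd[1] = 173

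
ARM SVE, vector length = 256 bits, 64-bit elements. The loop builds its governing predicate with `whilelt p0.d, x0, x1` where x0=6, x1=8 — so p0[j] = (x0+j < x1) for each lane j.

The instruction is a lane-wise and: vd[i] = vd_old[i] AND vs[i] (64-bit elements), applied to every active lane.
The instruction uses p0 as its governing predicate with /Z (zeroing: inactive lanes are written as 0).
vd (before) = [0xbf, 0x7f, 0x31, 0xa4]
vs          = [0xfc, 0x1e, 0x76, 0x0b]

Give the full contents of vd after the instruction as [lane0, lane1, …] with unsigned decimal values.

vd = [188, 30, 0, 0]

256-bit reg / 64-bit elem → 4 lanes
p0[j] = (6+j < 8); true for j=0..1 → 2 lanes set
[0] and(0xbf,0xfc) = 0xbc
[1] and(0x7f,0x1e) = 0x1e
[2] tail/zero = 0x00
[3] tail/zero = 0x00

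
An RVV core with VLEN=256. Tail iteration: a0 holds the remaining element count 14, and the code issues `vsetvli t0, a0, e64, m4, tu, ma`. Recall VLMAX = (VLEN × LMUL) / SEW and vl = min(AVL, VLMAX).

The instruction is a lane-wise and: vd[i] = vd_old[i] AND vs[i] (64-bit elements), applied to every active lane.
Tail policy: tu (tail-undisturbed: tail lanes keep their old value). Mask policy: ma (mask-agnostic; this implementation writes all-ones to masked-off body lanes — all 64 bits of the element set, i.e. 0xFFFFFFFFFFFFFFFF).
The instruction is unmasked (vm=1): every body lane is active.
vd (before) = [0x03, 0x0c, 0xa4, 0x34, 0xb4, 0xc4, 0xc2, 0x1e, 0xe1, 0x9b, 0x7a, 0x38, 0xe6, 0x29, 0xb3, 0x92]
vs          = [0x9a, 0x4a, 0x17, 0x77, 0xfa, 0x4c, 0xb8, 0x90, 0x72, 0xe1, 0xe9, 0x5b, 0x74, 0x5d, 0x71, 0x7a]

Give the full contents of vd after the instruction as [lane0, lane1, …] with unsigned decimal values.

vd = [2, 8, 4, 52, 176, 68, 128, 16, 96, 129, 104, 24, 100, 9, 179, 146]

VLMAX = VLEN×LMUL/SEW = 256×4/64 = 16
vl = min(AVL, VLMAX) = min(14, 16) = 14
vd[0] and(0x03,0x9a) -> 0x02
vd[1] and(0x0c,0x4a) -> 0x08
vd[2] and(0xa4,0x17) -> 0x04
vd[3] and(0x34,0x77) -> 0x34
vd[4] and(0xb4,0xfa) -> 0xb0
vd[5] and(0xc4,0x4c) -> 0x44
vd[6] and(0xc2,0xb8) -> 0x80
vd[7] and(0x1e,0x90) -> 0x10
vd[8] and(0xe1,0x72) -> 0x60
vd[9] and(0x9b,0xe1) -> 0x81
vd[10] and(0x7a,0xe9) -> 0x68
vd[11] and(0x38,0x5b) -> 0x18
vd[12] and(0xe6,0x74) -> 0x64
vd[13] and(0x29,0x5d) -> 0x09
vd[14] tail/keep -> 0xb3
vd[15] tail/keep -> 0x92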